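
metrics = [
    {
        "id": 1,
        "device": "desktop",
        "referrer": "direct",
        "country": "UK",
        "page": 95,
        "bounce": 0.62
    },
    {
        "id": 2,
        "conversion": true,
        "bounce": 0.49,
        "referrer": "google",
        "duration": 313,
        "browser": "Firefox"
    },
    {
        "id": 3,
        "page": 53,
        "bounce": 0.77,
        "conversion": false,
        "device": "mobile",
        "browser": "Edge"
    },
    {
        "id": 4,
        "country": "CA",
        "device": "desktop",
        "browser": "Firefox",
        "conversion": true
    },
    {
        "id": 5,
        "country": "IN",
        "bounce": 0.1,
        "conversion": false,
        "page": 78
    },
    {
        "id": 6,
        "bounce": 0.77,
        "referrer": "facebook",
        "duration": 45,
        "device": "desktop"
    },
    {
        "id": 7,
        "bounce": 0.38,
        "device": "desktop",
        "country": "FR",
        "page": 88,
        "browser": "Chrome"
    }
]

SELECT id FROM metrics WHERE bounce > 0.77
[]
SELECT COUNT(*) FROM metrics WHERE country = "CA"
1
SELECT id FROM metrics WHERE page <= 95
[1, 3, 5, 7]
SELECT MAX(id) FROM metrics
7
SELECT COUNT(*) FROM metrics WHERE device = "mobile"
1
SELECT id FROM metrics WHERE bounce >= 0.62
[1, 3, 6]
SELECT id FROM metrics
[1, 2, 3, 4, 5, 6, 7]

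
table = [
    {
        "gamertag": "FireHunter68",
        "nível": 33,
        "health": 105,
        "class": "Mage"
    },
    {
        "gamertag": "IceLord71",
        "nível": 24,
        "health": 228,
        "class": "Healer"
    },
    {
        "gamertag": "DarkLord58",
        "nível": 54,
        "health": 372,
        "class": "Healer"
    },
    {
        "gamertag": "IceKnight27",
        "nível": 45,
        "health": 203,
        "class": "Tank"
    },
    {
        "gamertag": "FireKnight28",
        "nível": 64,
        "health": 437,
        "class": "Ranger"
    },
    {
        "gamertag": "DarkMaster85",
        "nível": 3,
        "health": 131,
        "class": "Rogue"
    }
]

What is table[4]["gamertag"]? "FireKnight28"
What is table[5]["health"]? 131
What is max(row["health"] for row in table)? 437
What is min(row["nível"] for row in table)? 3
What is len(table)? 6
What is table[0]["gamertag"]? "FireHunter68"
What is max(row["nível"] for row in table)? 64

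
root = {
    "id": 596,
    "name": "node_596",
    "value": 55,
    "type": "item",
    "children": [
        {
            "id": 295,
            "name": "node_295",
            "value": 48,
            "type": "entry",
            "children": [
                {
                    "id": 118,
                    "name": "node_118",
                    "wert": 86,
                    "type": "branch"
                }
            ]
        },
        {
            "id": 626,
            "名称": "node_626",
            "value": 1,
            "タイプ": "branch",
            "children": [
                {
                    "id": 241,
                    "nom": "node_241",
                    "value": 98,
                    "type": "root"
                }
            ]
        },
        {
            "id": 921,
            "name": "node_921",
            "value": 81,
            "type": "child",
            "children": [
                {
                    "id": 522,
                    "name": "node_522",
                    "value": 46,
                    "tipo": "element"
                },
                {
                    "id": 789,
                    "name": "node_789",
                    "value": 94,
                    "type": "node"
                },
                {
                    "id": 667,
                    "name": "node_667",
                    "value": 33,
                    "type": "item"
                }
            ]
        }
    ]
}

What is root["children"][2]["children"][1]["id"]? 789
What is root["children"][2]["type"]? "child"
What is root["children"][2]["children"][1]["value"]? 94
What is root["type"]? "item"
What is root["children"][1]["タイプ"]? "branch"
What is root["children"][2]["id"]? 921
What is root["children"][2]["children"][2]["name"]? "node_667"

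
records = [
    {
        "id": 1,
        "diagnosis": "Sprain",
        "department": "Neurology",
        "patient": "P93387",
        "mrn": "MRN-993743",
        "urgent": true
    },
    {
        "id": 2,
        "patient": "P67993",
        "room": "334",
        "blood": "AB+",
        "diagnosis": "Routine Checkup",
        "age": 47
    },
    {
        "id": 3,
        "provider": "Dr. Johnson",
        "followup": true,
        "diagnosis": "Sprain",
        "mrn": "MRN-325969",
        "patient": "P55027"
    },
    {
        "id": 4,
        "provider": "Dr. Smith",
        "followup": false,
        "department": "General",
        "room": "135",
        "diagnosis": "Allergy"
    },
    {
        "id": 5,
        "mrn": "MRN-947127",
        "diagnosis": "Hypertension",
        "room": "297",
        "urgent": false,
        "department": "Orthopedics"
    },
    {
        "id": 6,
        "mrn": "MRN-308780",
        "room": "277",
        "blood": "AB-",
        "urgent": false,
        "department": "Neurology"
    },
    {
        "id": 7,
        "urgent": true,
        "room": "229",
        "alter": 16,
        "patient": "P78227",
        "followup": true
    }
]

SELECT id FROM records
[1, 2, 3, 4, 5, 6, 7]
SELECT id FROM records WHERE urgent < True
[5, 6]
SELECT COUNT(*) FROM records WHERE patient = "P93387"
1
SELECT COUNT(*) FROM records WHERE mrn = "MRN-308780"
1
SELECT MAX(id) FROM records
7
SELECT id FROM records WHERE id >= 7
[7]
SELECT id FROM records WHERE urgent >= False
[1, 5, 6, 7]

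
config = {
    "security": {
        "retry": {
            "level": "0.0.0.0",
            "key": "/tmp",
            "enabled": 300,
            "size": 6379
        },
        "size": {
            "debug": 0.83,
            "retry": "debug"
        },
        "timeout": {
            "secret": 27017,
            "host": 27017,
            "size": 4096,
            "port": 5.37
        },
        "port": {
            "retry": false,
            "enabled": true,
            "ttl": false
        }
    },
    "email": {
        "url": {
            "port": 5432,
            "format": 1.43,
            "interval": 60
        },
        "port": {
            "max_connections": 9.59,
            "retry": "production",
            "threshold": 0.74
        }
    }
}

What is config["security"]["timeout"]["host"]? 27017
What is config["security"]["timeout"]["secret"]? 27017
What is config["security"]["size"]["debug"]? 0.83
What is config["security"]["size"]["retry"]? "debug"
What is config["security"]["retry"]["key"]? "/tmp"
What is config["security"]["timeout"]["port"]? 5.37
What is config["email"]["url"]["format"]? 1.43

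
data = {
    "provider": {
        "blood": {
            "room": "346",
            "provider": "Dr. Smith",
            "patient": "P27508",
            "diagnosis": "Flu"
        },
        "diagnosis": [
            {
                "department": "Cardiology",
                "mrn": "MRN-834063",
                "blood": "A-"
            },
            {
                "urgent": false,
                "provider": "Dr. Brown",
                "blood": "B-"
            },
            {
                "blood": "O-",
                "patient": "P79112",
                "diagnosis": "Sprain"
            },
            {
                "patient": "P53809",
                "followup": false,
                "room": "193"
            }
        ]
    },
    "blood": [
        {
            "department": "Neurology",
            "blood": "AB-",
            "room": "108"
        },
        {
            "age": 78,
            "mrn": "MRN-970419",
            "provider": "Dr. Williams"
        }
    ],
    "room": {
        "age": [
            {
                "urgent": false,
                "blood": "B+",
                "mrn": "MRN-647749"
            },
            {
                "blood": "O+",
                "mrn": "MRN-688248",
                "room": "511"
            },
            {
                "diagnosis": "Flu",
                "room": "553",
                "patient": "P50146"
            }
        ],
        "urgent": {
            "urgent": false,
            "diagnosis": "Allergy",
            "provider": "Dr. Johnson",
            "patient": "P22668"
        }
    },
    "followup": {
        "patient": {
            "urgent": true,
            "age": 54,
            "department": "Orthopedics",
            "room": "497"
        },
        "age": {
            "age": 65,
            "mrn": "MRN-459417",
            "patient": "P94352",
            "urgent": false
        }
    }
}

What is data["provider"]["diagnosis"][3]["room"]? "193"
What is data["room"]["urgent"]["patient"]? "P22668"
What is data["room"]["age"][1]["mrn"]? "MRN-688248"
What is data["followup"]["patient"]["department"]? "Orthopedics"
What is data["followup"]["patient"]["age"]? 54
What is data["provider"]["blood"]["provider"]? "Dr. Smith"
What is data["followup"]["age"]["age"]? 65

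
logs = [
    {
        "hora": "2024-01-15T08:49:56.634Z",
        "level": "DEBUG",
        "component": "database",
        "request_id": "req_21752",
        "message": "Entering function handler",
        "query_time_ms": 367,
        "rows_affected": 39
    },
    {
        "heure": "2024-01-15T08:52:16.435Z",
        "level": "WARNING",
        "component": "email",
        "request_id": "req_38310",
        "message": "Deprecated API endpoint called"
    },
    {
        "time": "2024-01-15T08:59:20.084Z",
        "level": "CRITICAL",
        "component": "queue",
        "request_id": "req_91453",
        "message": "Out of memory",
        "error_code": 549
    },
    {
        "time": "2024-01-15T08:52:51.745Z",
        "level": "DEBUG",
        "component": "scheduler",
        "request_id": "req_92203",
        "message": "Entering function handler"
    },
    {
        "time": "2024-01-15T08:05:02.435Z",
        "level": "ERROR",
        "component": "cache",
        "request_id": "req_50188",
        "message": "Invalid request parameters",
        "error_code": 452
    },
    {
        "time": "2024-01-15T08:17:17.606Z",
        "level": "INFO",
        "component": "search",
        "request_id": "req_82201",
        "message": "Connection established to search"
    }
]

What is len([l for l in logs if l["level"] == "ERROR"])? 1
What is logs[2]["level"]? "CRITICAL"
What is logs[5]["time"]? "2024-01-15T08:17:17.606Z"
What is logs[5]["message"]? "Connection established to search"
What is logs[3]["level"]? "DEBUG"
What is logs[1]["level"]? "WARNING"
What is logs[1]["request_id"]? "req_38310"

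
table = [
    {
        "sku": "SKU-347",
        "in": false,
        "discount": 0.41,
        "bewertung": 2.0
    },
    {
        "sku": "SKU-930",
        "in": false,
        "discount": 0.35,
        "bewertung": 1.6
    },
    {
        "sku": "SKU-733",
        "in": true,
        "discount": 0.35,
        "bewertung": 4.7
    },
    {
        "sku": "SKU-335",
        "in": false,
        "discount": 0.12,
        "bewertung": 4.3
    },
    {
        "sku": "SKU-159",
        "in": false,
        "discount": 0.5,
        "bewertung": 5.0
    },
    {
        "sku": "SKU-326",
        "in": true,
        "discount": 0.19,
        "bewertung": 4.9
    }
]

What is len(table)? 6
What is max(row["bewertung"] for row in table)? 5.0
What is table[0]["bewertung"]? 2.0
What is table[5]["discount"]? 0.19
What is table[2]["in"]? True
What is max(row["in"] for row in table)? True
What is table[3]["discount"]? 0.12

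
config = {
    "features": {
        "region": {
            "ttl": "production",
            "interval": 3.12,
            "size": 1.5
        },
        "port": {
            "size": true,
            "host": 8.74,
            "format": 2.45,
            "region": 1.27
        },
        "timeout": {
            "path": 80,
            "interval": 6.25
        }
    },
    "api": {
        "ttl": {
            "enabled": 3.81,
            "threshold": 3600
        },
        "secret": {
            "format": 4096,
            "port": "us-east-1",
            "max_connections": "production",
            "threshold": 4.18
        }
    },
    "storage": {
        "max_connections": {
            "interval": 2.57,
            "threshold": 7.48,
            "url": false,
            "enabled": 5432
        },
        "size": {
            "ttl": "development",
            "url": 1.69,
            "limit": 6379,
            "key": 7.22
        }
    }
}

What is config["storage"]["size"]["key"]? 7.22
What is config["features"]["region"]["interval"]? 3.12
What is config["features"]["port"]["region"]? 1.27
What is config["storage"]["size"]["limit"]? 6379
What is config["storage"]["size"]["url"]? 1.69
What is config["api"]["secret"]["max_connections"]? "production"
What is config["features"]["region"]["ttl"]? "production"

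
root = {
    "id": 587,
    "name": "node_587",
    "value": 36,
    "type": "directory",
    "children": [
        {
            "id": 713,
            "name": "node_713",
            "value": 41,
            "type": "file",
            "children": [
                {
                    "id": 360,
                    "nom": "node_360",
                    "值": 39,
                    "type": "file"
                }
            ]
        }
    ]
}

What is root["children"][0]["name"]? "node_713"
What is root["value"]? 36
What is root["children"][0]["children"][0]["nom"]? "node_360"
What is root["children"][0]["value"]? 41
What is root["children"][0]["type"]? "file"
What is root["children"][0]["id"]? 713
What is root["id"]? 587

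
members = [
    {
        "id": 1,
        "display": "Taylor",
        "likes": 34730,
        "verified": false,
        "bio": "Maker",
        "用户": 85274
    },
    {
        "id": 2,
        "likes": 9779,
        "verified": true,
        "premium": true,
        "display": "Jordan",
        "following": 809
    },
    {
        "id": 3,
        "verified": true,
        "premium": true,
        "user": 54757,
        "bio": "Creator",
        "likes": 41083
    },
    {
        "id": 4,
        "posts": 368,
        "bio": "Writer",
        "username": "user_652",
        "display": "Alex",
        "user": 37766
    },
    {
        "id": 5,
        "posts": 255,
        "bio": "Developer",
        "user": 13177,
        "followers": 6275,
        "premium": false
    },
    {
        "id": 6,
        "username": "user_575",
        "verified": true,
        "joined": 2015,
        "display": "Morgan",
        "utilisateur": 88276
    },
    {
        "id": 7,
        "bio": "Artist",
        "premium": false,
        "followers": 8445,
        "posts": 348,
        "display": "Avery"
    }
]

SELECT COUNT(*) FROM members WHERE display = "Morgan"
1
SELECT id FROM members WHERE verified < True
[1]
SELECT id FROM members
[1, 2, 3, 4, 5, 6, 7]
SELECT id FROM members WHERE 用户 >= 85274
[1]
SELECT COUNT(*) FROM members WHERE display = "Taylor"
1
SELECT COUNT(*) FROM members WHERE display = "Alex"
1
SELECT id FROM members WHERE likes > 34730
[3]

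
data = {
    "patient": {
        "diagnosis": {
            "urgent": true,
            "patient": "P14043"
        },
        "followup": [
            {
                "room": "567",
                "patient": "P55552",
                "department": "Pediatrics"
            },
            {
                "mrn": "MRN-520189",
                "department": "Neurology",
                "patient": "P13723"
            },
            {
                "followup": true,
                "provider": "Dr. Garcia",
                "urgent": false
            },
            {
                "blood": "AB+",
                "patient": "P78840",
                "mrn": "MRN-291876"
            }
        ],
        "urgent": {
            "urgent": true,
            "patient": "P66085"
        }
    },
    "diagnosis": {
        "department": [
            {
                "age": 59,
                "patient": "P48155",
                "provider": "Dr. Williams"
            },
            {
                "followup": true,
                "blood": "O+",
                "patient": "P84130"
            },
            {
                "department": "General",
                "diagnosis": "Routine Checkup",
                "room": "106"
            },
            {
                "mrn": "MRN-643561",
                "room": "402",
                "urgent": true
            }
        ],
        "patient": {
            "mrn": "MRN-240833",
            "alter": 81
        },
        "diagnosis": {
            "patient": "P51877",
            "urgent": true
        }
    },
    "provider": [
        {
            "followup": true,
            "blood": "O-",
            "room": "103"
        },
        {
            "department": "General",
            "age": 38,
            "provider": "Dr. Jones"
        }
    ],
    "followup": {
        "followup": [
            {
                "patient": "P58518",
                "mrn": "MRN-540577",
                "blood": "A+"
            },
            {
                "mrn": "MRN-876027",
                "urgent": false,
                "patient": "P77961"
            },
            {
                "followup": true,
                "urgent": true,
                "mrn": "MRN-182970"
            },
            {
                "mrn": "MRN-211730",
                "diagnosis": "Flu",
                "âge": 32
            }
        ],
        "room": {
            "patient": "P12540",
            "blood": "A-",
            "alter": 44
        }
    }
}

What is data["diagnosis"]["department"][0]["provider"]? "Dr. Williams"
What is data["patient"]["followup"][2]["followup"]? True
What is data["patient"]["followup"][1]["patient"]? "P13723"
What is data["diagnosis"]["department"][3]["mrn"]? "MRN-643561"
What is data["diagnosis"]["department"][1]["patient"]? "P84130"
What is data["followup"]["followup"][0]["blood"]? "A+"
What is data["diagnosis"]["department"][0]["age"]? 59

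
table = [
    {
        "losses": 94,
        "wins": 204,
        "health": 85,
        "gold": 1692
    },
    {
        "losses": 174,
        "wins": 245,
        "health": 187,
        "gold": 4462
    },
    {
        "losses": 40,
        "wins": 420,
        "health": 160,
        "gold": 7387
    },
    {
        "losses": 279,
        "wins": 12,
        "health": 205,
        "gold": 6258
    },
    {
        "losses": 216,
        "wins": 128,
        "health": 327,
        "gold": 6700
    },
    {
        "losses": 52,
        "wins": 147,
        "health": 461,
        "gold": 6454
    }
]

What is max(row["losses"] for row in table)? 279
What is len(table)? 6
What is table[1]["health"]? 187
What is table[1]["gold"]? 4462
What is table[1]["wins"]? 245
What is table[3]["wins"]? 12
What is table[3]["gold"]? 6258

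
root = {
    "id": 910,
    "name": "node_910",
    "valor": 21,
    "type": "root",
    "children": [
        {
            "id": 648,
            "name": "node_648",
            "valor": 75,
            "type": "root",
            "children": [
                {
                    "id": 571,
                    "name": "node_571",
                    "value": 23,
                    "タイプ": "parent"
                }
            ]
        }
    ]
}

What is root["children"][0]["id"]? 648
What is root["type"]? "root"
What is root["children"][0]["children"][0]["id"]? 571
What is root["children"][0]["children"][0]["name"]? "node_571"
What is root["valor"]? 21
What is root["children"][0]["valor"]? 75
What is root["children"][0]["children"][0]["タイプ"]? "parent"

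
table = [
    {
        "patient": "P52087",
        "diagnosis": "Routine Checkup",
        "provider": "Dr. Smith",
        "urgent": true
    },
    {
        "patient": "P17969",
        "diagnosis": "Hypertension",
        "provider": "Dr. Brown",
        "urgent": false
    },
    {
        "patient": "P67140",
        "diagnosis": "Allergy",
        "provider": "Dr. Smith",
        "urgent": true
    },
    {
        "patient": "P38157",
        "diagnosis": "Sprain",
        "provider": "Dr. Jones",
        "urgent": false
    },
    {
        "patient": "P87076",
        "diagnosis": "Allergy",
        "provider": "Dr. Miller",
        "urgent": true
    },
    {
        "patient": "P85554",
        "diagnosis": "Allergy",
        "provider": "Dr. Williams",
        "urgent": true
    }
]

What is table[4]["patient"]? "P87076"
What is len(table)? 6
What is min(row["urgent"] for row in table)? False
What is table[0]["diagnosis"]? "Routine Checkup"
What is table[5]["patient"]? "P85554"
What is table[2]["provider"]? "Dr. Smith"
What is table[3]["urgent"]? False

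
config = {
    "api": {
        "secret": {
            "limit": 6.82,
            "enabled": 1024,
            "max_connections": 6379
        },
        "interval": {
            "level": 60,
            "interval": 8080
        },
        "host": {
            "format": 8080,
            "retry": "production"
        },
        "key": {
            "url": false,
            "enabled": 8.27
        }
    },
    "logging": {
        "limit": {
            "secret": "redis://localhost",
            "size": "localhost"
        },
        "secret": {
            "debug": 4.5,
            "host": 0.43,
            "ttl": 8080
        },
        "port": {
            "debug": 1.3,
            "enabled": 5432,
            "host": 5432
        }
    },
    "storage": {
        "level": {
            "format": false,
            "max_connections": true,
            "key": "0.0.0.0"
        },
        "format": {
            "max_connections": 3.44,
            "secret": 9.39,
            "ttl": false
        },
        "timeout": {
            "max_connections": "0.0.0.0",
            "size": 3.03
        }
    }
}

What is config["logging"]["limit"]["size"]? "localhost"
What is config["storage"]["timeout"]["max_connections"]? "0.0.0.0"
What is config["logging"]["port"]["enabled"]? 5432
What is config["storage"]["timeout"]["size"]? 3.03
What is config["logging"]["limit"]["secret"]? "redis://localhost"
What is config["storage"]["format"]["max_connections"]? 3.44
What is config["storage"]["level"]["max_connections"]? True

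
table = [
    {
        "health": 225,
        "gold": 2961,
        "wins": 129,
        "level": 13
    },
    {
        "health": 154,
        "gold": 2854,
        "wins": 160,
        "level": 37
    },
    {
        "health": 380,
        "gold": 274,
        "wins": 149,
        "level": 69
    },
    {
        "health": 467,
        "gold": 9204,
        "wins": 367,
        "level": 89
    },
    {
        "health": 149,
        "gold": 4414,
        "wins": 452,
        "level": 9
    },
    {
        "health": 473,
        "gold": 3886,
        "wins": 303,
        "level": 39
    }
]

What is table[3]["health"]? 467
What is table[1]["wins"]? 160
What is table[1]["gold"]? 2854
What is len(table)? 6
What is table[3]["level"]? 89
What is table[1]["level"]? 37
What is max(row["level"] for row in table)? 89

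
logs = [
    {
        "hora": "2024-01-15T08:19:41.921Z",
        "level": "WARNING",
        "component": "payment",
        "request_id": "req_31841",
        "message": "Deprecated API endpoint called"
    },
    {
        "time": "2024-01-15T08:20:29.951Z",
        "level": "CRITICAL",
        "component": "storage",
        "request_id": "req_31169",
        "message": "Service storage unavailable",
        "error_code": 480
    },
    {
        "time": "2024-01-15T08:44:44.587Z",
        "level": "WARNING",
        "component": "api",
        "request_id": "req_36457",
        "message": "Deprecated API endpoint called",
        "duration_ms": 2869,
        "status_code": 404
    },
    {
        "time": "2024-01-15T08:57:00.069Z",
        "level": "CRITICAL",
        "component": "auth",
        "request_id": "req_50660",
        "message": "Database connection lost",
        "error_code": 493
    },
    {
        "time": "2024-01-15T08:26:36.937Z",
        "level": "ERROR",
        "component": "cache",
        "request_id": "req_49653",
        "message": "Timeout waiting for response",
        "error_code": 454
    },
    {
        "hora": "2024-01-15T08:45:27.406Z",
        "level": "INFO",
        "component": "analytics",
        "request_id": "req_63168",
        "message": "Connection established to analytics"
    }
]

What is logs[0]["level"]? "WARNING"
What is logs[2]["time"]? "2024-01-15T08:44:44.587Z"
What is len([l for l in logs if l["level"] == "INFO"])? 1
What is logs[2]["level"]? "WARNING"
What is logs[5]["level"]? "INFO"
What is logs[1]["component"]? "storage"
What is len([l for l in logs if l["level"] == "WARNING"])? 2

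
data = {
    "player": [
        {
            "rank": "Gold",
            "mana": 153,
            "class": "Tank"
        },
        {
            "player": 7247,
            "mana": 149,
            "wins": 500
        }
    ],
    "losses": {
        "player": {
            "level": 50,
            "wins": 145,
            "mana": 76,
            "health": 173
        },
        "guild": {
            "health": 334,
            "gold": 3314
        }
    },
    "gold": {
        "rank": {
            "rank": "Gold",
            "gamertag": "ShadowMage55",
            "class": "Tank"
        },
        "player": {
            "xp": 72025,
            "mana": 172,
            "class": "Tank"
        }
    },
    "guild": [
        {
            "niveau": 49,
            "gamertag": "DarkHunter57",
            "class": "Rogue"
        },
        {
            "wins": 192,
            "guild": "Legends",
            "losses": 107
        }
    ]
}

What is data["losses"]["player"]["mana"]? 76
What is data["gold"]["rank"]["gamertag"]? "ShadowMage55"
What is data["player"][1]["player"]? 7247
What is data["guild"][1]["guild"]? "Legends"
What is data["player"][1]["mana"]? 149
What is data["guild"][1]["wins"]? 192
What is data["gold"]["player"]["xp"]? 72025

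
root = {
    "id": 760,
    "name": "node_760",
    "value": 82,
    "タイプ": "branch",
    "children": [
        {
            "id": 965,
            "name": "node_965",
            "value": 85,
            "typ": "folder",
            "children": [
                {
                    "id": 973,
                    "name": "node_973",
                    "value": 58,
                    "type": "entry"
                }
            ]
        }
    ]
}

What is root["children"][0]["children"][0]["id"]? 973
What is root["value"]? 82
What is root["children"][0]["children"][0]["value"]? 58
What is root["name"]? "node_760"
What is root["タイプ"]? "branch"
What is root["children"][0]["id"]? 965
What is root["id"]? 760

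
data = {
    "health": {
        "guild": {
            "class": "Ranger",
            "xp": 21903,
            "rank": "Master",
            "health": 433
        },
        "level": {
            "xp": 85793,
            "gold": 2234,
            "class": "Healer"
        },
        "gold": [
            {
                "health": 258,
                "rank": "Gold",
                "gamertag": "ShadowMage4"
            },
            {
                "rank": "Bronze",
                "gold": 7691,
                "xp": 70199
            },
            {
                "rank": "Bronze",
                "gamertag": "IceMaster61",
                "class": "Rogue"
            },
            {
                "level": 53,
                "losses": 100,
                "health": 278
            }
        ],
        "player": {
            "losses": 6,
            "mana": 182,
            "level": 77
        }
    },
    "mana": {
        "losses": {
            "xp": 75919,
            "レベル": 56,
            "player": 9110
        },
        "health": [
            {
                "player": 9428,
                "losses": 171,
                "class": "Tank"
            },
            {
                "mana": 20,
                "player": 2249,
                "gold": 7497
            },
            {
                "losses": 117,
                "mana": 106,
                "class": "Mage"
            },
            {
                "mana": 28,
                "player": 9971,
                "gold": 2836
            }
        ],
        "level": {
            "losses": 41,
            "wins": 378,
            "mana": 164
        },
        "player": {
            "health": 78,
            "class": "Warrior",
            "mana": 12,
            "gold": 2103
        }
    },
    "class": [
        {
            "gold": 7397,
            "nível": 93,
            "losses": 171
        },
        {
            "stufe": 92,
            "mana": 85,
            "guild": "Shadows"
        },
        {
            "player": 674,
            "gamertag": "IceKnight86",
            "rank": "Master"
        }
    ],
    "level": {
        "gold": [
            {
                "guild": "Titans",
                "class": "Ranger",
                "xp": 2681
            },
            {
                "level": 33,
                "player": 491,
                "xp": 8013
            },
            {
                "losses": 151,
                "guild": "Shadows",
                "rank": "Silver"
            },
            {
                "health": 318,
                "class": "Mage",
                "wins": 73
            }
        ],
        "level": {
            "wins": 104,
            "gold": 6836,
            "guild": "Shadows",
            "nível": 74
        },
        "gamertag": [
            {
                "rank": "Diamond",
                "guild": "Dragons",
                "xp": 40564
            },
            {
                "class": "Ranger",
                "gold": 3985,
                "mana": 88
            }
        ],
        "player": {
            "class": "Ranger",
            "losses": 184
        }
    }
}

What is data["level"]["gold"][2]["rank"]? "Silver"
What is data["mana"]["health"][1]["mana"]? 20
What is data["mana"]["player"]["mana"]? 12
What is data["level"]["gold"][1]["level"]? 33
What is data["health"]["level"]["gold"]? 2234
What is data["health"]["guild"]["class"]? "Ranger"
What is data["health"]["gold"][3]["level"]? 53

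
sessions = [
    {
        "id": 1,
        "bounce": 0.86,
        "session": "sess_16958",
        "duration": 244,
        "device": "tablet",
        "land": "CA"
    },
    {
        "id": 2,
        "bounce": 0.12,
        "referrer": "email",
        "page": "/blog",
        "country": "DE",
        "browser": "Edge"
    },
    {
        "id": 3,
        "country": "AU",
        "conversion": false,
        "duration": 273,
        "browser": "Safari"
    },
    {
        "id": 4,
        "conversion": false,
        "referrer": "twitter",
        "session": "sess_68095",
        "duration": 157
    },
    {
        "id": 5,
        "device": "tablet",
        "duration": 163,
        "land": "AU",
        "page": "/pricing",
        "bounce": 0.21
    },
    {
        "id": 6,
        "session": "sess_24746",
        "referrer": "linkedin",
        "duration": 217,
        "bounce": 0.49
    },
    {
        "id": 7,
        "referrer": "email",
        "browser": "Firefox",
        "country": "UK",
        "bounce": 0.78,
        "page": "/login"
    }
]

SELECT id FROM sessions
[1, 2, 3, 4, 5, 6, 7]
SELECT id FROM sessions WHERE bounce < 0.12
[]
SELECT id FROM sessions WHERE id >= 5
[5, 6, 7]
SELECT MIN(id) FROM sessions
1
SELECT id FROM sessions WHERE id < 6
[1, 2, 3, 4, 5]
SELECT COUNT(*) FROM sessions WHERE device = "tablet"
2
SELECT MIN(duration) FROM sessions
157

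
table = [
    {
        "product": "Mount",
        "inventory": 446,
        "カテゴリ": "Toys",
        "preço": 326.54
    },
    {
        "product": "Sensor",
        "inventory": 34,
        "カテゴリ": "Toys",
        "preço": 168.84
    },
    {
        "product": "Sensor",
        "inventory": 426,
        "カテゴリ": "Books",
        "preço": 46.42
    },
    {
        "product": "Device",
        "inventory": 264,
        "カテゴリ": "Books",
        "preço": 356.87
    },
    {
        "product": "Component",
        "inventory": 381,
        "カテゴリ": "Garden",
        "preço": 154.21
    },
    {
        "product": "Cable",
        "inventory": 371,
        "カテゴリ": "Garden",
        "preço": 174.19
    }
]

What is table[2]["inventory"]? 426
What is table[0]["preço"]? 326.54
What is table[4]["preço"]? 154.21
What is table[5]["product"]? "Cable"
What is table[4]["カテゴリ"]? "Garden"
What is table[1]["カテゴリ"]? "Toys"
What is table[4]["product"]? "Component"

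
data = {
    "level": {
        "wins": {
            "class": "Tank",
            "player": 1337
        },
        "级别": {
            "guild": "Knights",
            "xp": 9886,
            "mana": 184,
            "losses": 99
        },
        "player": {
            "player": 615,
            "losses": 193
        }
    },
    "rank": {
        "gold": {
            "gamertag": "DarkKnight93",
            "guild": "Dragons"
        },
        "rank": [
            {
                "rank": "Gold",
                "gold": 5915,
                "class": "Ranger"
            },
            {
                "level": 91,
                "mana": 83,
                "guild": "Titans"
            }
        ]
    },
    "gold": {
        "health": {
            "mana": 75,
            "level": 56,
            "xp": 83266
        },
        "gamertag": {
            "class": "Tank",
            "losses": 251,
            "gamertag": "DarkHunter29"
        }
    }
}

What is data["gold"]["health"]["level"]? 56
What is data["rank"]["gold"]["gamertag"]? "DarkKnight93"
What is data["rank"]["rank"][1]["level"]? 91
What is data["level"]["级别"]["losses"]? 99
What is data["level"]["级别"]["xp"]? 9886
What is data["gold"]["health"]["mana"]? 75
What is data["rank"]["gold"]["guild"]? "Dragons"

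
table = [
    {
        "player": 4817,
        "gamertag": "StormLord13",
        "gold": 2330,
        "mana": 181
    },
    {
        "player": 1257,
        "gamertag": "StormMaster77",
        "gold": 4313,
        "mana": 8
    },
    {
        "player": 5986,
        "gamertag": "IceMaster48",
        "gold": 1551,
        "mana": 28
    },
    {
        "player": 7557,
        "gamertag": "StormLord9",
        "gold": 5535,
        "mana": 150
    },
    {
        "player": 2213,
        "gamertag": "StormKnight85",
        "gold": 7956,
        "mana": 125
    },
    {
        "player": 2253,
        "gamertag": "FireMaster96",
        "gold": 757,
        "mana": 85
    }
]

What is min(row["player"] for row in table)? 1257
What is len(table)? 6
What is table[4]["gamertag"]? "StormKnight85"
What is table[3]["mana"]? 150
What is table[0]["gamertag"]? "StormLord13"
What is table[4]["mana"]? 125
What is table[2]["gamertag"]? "IceMaster48"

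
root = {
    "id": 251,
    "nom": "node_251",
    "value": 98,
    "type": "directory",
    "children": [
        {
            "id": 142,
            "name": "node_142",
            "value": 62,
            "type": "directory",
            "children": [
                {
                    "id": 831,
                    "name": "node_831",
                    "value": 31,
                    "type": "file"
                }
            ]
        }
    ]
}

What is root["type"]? "directory"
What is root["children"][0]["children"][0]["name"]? "node_831"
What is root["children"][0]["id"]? 142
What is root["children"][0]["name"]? "node_142"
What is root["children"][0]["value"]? 62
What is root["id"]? 251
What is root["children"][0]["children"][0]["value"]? 31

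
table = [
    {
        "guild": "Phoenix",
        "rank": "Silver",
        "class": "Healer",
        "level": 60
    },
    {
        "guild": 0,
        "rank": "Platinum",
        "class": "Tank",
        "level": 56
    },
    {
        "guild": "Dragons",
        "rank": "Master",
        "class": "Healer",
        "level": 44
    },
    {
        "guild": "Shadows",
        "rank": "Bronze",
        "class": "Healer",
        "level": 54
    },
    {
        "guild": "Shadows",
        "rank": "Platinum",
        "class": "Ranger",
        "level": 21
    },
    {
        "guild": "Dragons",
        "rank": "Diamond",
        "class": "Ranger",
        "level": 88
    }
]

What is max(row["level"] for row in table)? 88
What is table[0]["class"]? "Healer"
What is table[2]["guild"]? "Dragons"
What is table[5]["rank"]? "Diamond"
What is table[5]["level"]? 88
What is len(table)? 6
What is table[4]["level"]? 21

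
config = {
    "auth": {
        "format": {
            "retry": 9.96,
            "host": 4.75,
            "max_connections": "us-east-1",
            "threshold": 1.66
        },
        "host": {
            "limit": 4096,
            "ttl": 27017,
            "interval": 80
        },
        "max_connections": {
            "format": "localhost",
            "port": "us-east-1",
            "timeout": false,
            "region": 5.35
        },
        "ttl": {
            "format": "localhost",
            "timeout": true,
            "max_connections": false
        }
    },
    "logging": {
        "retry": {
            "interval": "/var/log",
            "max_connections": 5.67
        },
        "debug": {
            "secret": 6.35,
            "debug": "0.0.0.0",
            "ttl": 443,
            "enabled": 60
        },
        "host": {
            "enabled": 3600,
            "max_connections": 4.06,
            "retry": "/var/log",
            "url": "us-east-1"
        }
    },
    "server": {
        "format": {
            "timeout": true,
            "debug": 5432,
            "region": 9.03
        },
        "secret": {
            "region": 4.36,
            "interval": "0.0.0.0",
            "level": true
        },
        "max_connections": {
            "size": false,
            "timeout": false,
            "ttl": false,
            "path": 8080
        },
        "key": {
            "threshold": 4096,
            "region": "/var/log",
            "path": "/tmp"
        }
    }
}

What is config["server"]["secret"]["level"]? True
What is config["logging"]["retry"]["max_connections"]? 5.67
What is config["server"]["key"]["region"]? "/var/log"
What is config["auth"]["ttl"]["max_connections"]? False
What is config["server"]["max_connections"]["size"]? False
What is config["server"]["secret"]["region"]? 4.36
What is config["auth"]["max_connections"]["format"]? "localhost"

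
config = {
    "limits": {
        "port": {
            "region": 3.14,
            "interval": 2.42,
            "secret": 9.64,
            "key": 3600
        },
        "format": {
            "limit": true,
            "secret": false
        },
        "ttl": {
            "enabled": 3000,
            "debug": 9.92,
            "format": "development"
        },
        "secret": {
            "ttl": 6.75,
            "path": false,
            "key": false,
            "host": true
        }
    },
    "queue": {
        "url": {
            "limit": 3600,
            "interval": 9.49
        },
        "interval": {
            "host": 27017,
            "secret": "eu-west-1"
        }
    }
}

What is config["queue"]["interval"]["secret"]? "eu-west-1"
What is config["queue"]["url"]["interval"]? 9.49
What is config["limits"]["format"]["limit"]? True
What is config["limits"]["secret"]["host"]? True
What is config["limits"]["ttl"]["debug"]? 9.92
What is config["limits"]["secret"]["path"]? False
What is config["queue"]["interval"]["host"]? 27017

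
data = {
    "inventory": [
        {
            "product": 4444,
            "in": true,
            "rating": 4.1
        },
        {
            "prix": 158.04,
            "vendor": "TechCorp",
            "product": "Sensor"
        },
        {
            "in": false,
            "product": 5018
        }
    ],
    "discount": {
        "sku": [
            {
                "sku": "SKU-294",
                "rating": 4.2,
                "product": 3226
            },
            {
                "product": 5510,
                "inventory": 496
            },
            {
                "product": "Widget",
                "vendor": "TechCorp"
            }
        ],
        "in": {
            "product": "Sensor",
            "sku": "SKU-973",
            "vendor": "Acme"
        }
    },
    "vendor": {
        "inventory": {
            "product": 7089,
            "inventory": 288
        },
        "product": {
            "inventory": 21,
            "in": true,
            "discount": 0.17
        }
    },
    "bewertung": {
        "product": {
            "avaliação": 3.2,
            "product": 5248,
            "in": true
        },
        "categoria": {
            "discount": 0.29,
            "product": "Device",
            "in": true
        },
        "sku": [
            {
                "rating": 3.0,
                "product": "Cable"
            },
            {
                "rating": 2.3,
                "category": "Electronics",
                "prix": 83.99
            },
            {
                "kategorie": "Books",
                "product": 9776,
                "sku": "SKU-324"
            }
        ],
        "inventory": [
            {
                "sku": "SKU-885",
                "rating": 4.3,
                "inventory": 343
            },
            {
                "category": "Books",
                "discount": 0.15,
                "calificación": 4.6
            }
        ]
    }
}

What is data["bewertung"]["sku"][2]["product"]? 9776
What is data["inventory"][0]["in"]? True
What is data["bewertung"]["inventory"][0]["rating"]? 4.3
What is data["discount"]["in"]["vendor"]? "Acme"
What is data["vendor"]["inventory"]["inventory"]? 288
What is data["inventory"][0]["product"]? 4444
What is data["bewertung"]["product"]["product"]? 5248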